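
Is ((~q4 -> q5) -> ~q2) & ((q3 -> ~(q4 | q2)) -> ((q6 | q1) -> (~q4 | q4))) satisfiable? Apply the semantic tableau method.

Initial set: {(((~q4 -> q5) -> ~q2) & ((q3 -> ~(q4 | q2)) -> ((q6 | q1) -> (~q4 | q4))))}.
(((~q4 -> q5) -> ~q2) & ((q3 -> ~(q4 | q2)) -> ((q6 | q1) -> (~q4 | q4)))): α-rule — add ((~q4 -> q5) -> ~q2), ((q3 -> ~(q4 | q2)) -> ((q6 | q1) -> (~q4 | q4))).
((~q4 -> q5) -> ~q2): β-rule — branch into ~(~q4 -> q5)  //  ~q2.
  branch 1 (add ~(~q4 -> q5)):
    ~(~q4 -> q5): α-rule — add ~q4, ~q5.
    ((q3 -> ~(q4 | q2)) -> ((q6 | q1) -> (~q4 | q4))): β-rule — branch into ~(q3 -> ~(q4 | q2))  //  ((q6 | q1) -> (~q4 | q4)).
      branch 1.1 (add ~(q3 -> ~(q4 | q2))):
        ~(q3 -> ~(q4 | q2)): α-rule — add q3, ~~(q4 | q2).
        ~~(q4 | q2): β-rule — branch into q4  //  q2.
          branch 1.1.1 (add q4):
            × closes — contains both q4 and ~q4.
          branch 1.1.2 (add q2):
            ○ open, literals {q2=T, q3=T, q4=F, q5=F}.
      branch 1.2 (add ((q6 | q1) -> (~q4 | q4))):
        ((q6 | q1) -> (~q4 | q4)): β-rule — branch into ~(q6 | q1)  //  (~q4 | q4).
          branch 1.2.1 (add ~(q6 | q1)):
            ~(q6 | q1): α-rule — add ~q6, ~q1.
            ○ open, literals {q1=F, q4=F, q5=F, q6=F}.
          branch 1.2.2 (add (~q4 | q4)):
            (~q4 | q4): β-rule — branch into ~q4  //  q4.
              branch 1.2.2.1 (add ~q4):
                ○ open, literals {q4=F, q5=F}.
              branch 1.2.2.2 (add q4):
                × closes — contains both q4 and ~q4.
  branch 2 (add ~q2):
    ((q3 -> ~(q4 | q2)) -> ((q6 | q1) -> (~q4 | q4))): β-rule — branch into ~(q3 -> ~(q4 | q2))  //  ((q6 | q1) -> (~q4 | q4)).
      branch 2.1 (add ~(q3 -> ~(q4 | q2))):
        ~(q3 -> ~(q4 | q2)): α-rule — add q3, ~~(q4 | q2).
        ~~(q4 | q2): β-rule — branch into q4  //  q2.
          branch 2.1.1 (add q4):
            ○ open, literals {q2=F, q3=T, q4=T}.
          branch 2.1.2 (add q2):
            × closes — contains both q2 and ~q2.
      branch 2.2 (add ((q6 | q1) -> (~q4 | q4))):
        ((q6 | q1) -> (~q4 | q4)): β-rule — branch into ~(q6 | q1)  //  (~q4 | q4).
          branch 2.2.1 (add ~(q6 | q1)):
            ~(q6 | q1): α-rule — add ~q6, ~q1.
            ○ open, literals {q1=F, q2=F, q6=F}.
          branch 2.2.2 (add (~q4 | q4)):
            (~q4 | q4): β-rule — branch into ~q4  //  q4.
              branch 2.2.2.1 (add ~q4):
                ○ open, literals {q2=F, q4=F}.
              branch 2.2.2.2 (add q4):
                ○ open, literals {q2=F, q4=T}.
3 branches closed, 7 open.
An open branch gives a satisfying assignment: q2=T, q3=T, q4=F, q5=F.

Satisfiable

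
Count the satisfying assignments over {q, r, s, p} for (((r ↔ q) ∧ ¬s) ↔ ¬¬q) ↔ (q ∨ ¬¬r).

Initial set: {((((r ↔ q) ∧ ¬s) ↔ ¬¬q) ↔ (q ∨ ¬¬r))}.
((((r ↔ q) ∧ ¬s) ↔ ¬¬q) ↔ (q ∨ ¬¬r)): β-rule — branch into (((r ↔ q) ∧ ¬s) ↔ ¬¬q), (q ∨ ¬¬r)  //  ¬(((r ↔ q) ∧ ¬s) ↔ ¬¬q), ¬(q ∨ ¬¬r).
  branch 1 (add (((r ↔ q) ∧ ¬s) ↔ ¬¬q), (q ∨ ¬¬r)):
    (((r ↔ q) ∧ ¬s) ↔ ¬¬q): β-rule — branch into ((r ↔ q) ∧ ¬s), ¬¬q  //  ¬((r ↔ q) ∧ ¬s), ¬¬¬q.
      branch 1.1 (add ((r ↔ q) ∧ ¬s), ¬¬q):
        ((r ↔ q) ∧ ¬s): α-rule — add (r ↔ q), ¬s.
        ¬¬q: drop double negation, giving q.
        (q ∨ ¬¬r): β-rule — branch into q  //  ¬¬r.
          branch 1.1.1 (add q):
            (r ↔ q): β-rule — branch into r, q  //  ¬r, ¬q.
              branch 1.1.1.1 (add r, q):
                ○ open, literals {q=true, r=true, s=false}.
              branch 1.1.1.2 (add ¬r, ¬q):
                × closes — contains both q and ¬q.
          branch 1.1.2 (add ¬¬r):
            ¬¬r: drop double negation, giving r.
            (r ↔ q): β-rule — branch into r, q  //  ¬r, ¬q.
              branch 1.1.2.1 (add r, q):
                ○ open, literals {q=true, r=true, s=false}.
              branch 1.1.2.2 (add ¬r, ¬q):
                × closes — contains both r and ¬r.
      branch 1.2 (add ¬((r ↔ q) ∧ ¬s), ¬¬¬q):
        ¬¬¬q: drop double negation, giving ¬q.
        (q ∨ ¬¬r): β-rule — branch into q  //  ¬¬r.
          branch 1.2.1 (add q):
            × closes — contains both q and ¬q.
          branch 1.2.2 (add ¬¬r):
            ¬¬r: drop double negation, giving r.
            ¬((r ↔ q) ∧ ¬s): β-rule — branch into ¬(r ↔ q)  //  ¬¬s.
              branch 1.2.2.1 (add ¬(r ↔ q)):
                ¬(r ↔ q): β-rule — branch into r, ¬q  //  ¬r, q.
                  branch 1.2.2.1.1 (add r, ¬q):
                    ○ open, literals {q=false, r=true}.
                  branch 1.2.2.1.2 (add ¬r, q):
                    × closes — contains both r and ¬r.
              branch 1.2.2.2 (add ¬¬s):
                ○ open, literals {q=false, r=true, s=true}.
  branch 2 (add ¬(((r ↔ q) ∧ ¬s) ↔ ¬¬q), ¬(q ∨ ¬¬r)):
    ¬(q ∨ ¬¬r): α-rule — add ¬q, ¬¬¬r.
    ¬¬¬r: drop double negation, giving ¬r.
    ¬(((r ↔ q) ∧ ¬s) ↔ ¬¬q): β-rule — branch into ((r ↔ q) ∧ ¬s), ¬¬¬q  //  ¬((r ↔ q) ∧ ¬s), ¬¬q.
      branch 2.1 (add ((r ↔ q) ∧ ¬s), ¬¬¬q):
        ((r ↔ q) ∧ ¬s): α-rule — add (r ↔ q), ¬s.
        ¬¬¬q: drop double negation, giving ¬q.
        (r ↔ q): β-rule — branch into r, q  //  ¬r, ¬q.
          branch 2.1.1 (add r, q):
            × closes — contains both r and ¬r.
          branch 2.1.2 (add ¬r, ¬q):
            ○ open, literals {q=false, r=false, s=false}.
      branch 2.2 (add ¬((r ↔ q) ∧ ¬s), ¬¬q):
        ¬¬q: drop double negation, giving q.
        × closes — contains both q and ¬q.
6 branches closed, 5 open.
Each open branch fixes some atoms; the unmentioned ones are free. Counting distinct full assignments: branch {q=true, r=true, s=false} (p) contributes 2 new; branch {q=true, r=true, s=false} (p) contributes 0 new; branch {q=false, r=true} (s, p) contributes 4 new; branch {q=false, r=true, s=true} (p) contributes 0 new; branch {q=false, r=false, s=false} (p) contributes 2 new. Total: 8.

8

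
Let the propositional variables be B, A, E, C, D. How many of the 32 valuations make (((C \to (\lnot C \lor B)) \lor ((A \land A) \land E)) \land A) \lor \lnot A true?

Initial set: {((((C \to (\lnot C \lor B)) \lor ((A \land A) \land E)) \land A) \lor \lnot A)}.
((((C \to (\lnot C \lor B)) \lor ((A \land A) \land E)) \land A) \lor \lnot A): β-rule — branch into (((C \to (\lnot C \lor B)) \lor ((A \land A) \land E)) \land A)  //  \lnot A.
  branch 1 (add (((C \to (\lnot C \lor B)) \lor ((A \land A) \land E)) \land A)):
    (((C \to (\lnot C \lor B)) \lor ((A \land A) \land E)) \land A): α-rule — add ((C \to (\lnot C \lor B)) \lor ((A \land A) \land E)), A.
    ((C \to (\lnot C \lor B)) \lor ((A \land A) \land E)): β-rule — branch into (C \to (\lnot C \lor B))  //  ((A \land A) \land E).
      branch 1.1 (add (C \to (\lnot C \lor B))):
        (C \to (\lnot C \lor B)): β-rule — branch into \lnot C  //  (\lnot C \lor B).
          branch 1.1.1 (add \lnot C):
            ○ open, literals {A=T, C=F}.
          branch 1.1.2 (add (\lnot C \lor B)):
            (\lnot C \lor B): β-rule — branch into \lnot C  //  B.
              branch 1.1.2.1 (add \lnot C):
                ○ open, literals {A=T, C=F}.
              branch 1.1.2.2 (add B):
                ○ open, literals {A=T, B=T}.
      branch 1.2 (add ((A \land A) \land E)):
        ((A \land A) \land E): α-rule — add (A \land A), E.
        (A \land A): α-rule — add A, A.
        ○ open, literals {A=T, E=T}.
  branch 2 (add \lnot A):
    ○ open, literals {A=F}.
0 branches closed, 5 open.
Each open branch fixes some atoms; the unmentioned ones are free. Counting distinct full assignments: branch {A=T, C=F} (B, E, D) contributes 8 new; branch {A=T, C=F} (B, E, D) contributes 0 new; branch {A=T, B=T} (E, C, D) contributes 4 new; branch {A=T, E=T} (B, C, D) contributes 2 new; branch {A=F} (B, E, C, D) contributes 16 new. Total: 30.

30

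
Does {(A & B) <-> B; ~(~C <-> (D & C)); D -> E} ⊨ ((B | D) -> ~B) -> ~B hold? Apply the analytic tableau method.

Initial set: {((A & B) <-> B); ~(~C <-> (D & C)); (D -> E); ~(((B | D) -> ~B) -> ~B)}.
~(((B | D) -> ~B) -> ~B): α-rule — add ((B | D) -> ~B), ~~B.
((A & B) <-> B): β-rule — branch into (A & B), B  //  ~(A & B), ~B.
  branch 1 (add (A & B), B):
    (A & B): α-rule — add A, B.
    ~(~C <-> (D & C)): β-rule — branch into ~C, ~(D & C)  //  ~~C, (D & C).
      branch 1.1 (add ~C, ~(D & C)):
        (D -> E): β-rule — branch into ~D  //  E.
          branch 1.1.1 (add ~D):
            ((B | D) -> ~B): β-rule — branch into ~(B | D)  //  ~B.
              branch 1.1.1.1 (add ~(B | D)):
                ~(B | D): α-rule — add ~B, ~D.
                × closes — contains both B and ~B.
              branch 1.1.1.2 (add ~B):
                × closes — contains both B and ~B.
          branch 1.1.2 (add E):
            ((B | D) -> ~B): β-rule — branch into ~(B | D)  //  ~B.
              branch 1.1.2.1 (add ~(B | D)):
                ~(B | D): α-rule — add ~B, ~D.
                × closes — contains both B and ~B.
              branch 1.1.2.2 (add ~B):
                × closes — contains both B and ~B.
      branch 1.2 (add ~~C, (D & C)):
        (D & C): α-rule — add D, C.
        (D -> E): β-rule — branch into ~D  //  E.
          branch 1.2.1 (add ~D):
            × closes — contains both D and ~D.
          branch 1.2.2 (add E):
            ((B | D) -> ~B): β-rule — branch into ~(B | D)  //  ~B.
              branch 1.2.2.1 (add ~(B | D)):
                ~(B | D): α-rule — add ~B, ~D.
                × closes — contains both B and ~B.
              branch 1.2.2.2 (add ~B):
                × closes — contains both B and ~B.
  branch 2 (add ~(A & B), ~B):
    × closes — contains both B and ~B.
All 8 branches close.
Every branch closed, so the premises entail the conclusion.

Yes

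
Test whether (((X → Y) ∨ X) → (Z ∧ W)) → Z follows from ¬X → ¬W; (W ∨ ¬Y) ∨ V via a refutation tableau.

Yes

Initial set: {T (¬X → ¬W); T ((W ∨ ¬Y) ∨ V); F ((((X → Y) ∨ X) → (Z ∧ W)) → Z)}.
F ((((X → Y) ∨ X) → (Z ∧ W)) → Z): α-rule — add T (((X → Y) ∨ X) → (Z ∧ W)), F Z.
T (¬X → ¬W): β-rule — branch into F ¬X  //  T ¬W.
  branch 1 (add F ¬X):
    T ((W ∨ ¬Y) ∨ V): β-rule — branch into T (W ∨ ¬Y)  //  T V.
      branch 1.1 (add T (W ∨ ¬Y)):
        T (((X → Y) ∨ X) → (Z ∧ W)): β-rule — branch into F ((X → Y) ∨ X)  //  T (Z ∧ W).
          branch 1.1.1 (add F ((X → Y) ∨ X)):
            F ((X → Y) ∨ X): α-rule — add F (X → Y), F X.
            × closes — contains both X and ¬X.
          branch 1.1.2 (add T (Z ∧ W)):
            T (Z ∧ W): α-rule — add T Z, T W.
            × closes — contains both Z and ¬Z.
      branch 1.2 (add T V):
        T (((X → Y) ∨ X) → (Z ∧ W)): β-rule — branch into F ((X → Y) ∨ X)  //  T (Z ∧ W).
          branch 1.2.1 (add F ((X → Y) ∨ X)):
            F ((X → Y) ∨ X): α-rule — add F (X → Y), F X.
            × closes — contains both X and ¬X.
          branch 1.2.2 (add T (Z ∧ W)):
            T (Z ∧ W): α-rule — add T Z, T W.
            × closes — contains both Z and ¬Z.
  branch 2 (add T ¬W):
    T ((W ∨ ¬Y) ∨ V): β-rule — branch into T (W ∨ ¬Y)  //  T V.
      branch 2.1 (add T (W ∨ ¬Y)):
        T (((X → Y) ∨ X) → (Z ∧ W)): β-rule — branch into F ((X → Y) ∨ X)  //  T (Z ∧ W).
          branch 2.1.1 (add F ((X → Y) ∨ X)):
            F ((X → Y) ∨ X): α-rule — add F (X → Y), F X.
            F (X → Y): α-rule — add T X, F Y.
            × closes — contains both X and ¬X.
          branch 2.1.2 (add T (Z ∧ W)):
            T (Z ∧ W): α-rule — add T Z, T W.
            × closes — contains both Z and ¬Z.
      branch 2.2 (add T V):
        T (((X → Y) ∨ X) → (Z ∧ W)): β-rule — branch into F ((X → Y) ∨ X)  //  T (Z ∧ W).
          branch 2.2.1 (add F ((X → Y) ∨ X)):
            F ((X → Y) ∨ X): α-rule — add F (X → Y), F X.
            F (X → Y): α-rule — add T X, F Y.
            × closes — contains both X and ¬X.
          branch 2.2.2 (add T (Z ∧ W)):
            T (Z ∧ W): α-rule — add T Z, T W.
            × closes — contains both Z and ¬Z.
All 8 branches close.
Every branch closed, so the premises entail the conclusion.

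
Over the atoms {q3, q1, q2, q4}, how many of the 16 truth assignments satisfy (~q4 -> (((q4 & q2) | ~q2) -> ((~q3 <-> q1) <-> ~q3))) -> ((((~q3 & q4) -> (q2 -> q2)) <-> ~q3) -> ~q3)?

16

Initial set: {((~q4 -> (((q4 & q2) | ~q2) -> ((~q3 <-> q1) <-> ~q3))) -> ((((~q3 & q4) -> (q2 -> q2)) <-> ~q3) -> ~q3))}.
((~q4 -> (((q4 & q2) | ~q2) -> ((~q3 <-> q1) <-> ~q3))) -> ((((~q3 & q4) -> (q2 -> q2)) <-> ~q3) -> ~q3)): β-rule — branch into ~(~q4 -> (((q4 & q2) | ~q2) -> ((~q3 <-> q1) <-> ~q3)))  //  ((((~q3 & q4) -> (q2 -> q2)) <-> ~q3) -> ~q3).
  branch 1 (add ~(~q4 -> (((q4 & q2) | ~q2) -> ((~q3 <-> q1) <-> ~q3)))):
    ~(~q4 -> (((q4 & q2) | ~q2) -> ((~q3 <-> q1) <-> ~q3))): α-rule — add ~q4, ~(((q4 & q2) | ~q2) -> ((~q3 <-> q1) <-> ~q3)).
    ~(((q4 & q2) | ~q2) -> ((~q3 <-> q1) <-> ~q3)): α-rule — add ((q4 & q2) | ~q2), ~((~q3 <-> q1) <-> ~q3).
    ((q4 & q2) | ~q2): β-rule — branch into (q4 & q2)  //  ~q2.
      branch 1.1 (add (q4 & q2)):
        (q4 & q2): α-rule — add q4, q2.
        × closes — contains both q4 and ~q4.
      branch 1.2 (add ~q2):
        ~((~q3 <-> q1) <-> ~q3): β-rule — branch into (~q3 <-> q1), ~~q3  //  ~(~q3 <-> q1), ~q3.
          branch 1.2.1 (add (~q3 <-> q1), ~~q3):
            (~q3 <-> q1): β-rule — branch into ~q3, q1  //  ~~q3, ~q1.
              branch 1.2.1.1 (add ~q3, q1):
                × closes — contains both q3 and ~q3.
              branch 1.2.1.2 (add ~~q3, ~q1):
                ○ open, literals {q1=0, q2=0, q3=1, q4=0}.
          branch 1.2.2 (add ~(~q3 <-> q1), ~q3):
            ~(~q3 <-> q1): β-rule — branch into ~q3, ~q1  //  ~~q3, q1.
              branch 1.2.2.1 (add ~q3, ~q1):
                ○ open, literals {q1=0, q2=0, q3=0, q4=0}.
              branch 1.2.2.2 (add ~~q3, q1):
                × closes — contains both q3 and ~q3.
  branch 2 (add ((((~q3 & q4) -> (q2 -> q2)) <-> ~q3) -> ~q3)):
    ((((~q3 & q4) -> (q2 -> q2)) <-> ~q3) -> ~q3): β-rule — branch into ~(((~q3 & q4) -> (q2 -> q2)) <-> ~q3)  //  ~q3.
      branch 2.1 (add ~(((~q3 & q4) -> (q2 -> q2)) <-> ~q3)):
        ~(((~q3 & q4) -> (q2 -> q2)) <-> ~q3): β-rule — branch into ((~q3 & q4) -> (q2 -> q2)), ~~q3  //  ~((~q3 & q4) -> (q2 -> q2)), ~q3.
          branch 2.1.1 (add ((~q3 & q4) -> (q2 -> q2)), ~~q3):
            ((~q3 & q4) -> (q2 -> q2)): β-rule — branch into ~(~q3 & q4)  //  (q2 -> q2).
              branch 2.1.1.1 (add ~(~q3 & q4)):
                ~(~q3 & q4): β-rule — branch into ~~q3  //  ~q4.
                  branch 2.1.1.1.1 (add ~~q3):
                    ○ open, literals {q3=1}.
                  branch 2.1.1.1.2 (add ~q4):
                    ○ open, literals {q3=1, q4=0}.
              branch 2.1.1.2 (add (q2 -> q2)):
                (q2 -> q2): β-rule — branch into ~q2  //  q2.
                  branch 2.1.1.2.1 (add ~q2):
                    ○ open, literals {q2=0, q3=1}.
                  branch 2.1.1.2.2 (add q2):
                    ○ open, literals {q2=1, q3=1}.
          branch 2.1.2 (add ~((~q3 & q4) -> (q2 -> q2)), ~q3):
            ~((~q3 & q4) -> (q2 -> q2)): α-rule — add (~q3 & q4), ~(q2 -> q2).
            (~q3 & q4): α-rule — add ~q3, q4.
            ~(q2 -> q2): α-rule — add q2, ~q2.
            × closes — contains both q2 and ~q2.
      branch 2.2 (add ~q3):
        ○ open, literals {q3=0}.
4 branches closed, 7 open.
Each open branch fixes some atoms; the unmentioned ones are free. Counting distinct full assignments: branch {q1=0, q2=0, q3=1, q4=0} (none free) contributes 1 new; branch {q1=0, q2=0, q3=0, q4=0} (none free) contributes 1 new; branch {q3=1} (q1, q2, q4) contributes 7 new; branch {q3=1, q4=0} (q1, q2) contributes 0 new; branch {q2=0, q3=1} (q1, q4) contributes 0 new; branch {q2=1, q3=1} (q1, q4) contributes 0 new; branch {q3=0} (q1, q2, q4) contributes 7 new. Total: 16.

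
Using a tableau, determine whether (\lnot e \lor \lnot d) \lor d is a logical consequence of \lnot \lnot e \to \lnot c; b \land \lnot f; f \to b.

Yes

Initial set: {T (\lnot \lnot e \to \lnot c); T (b \land \lnot f); T (f \to b); F ((\lnot e \lor \lnot d) \lor d)}.
T (b \land \lnot f): α-rule — add T b, T \lnot f.
F ((\lnot e \lor \lnot d) \lor d): α-rule — add F (\lnot e \lor \lnot d), F d.
F (\lnot e \lor \lnot d): α-rule — add F \lnot e, F \lnot d.
× closes — contains both d and \lnot d.
All 1 branch closes.
Every branch closed, so the premises entail the conclusion.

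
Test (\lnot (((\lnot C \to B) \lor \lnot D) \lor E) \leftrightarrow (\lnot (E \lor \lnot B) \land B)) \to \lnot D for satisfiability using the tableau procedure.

Satisfiable

Initial set: {((\lnot (((\lnot C \to B) \lor \lnot D) \lor E) \leftrightarrow (\lnot (E \lor \lnot B) \land B)) \to \lnot D)}.
((\lnot (((\lnot C \to B) \lor \lnot D) \lor E) \leftrightarrow (\lnot (E \lor \lnot B) \land B)) \to \lnot D): β-rule — branch into \lnot (\lnot (((\lnot C \to B) \lor \lnot D) \lor E) \leftrightarrow (\lnot (E \lor \lnot B) \land B))  //  \lnot D.
  branch 1 (add \lnot (\lnot (((\lnot C \to B) \lor \lnot D) \lor E) \leftrightarrow (\lnot (E \lor \lnot B) \land B))):
    \lnot (\lnot (((\lnot C \to B) \lor \lnot D) \lor E) \leftrightarrow (\lnot (E \lor \lnot B) \land B)): β-rule — branch into \lnot (((\lnot C \to B) \lor \lnot D) \lor E), \lnot (\lnot (E \lor \lnot B) \land B)  //  \lnot \lnot (((\lnot C \to B) \lor \lnot D) \lor E), (\lnot (E \lor \lnot B) \land B).
      branch 1.1 (add \lnot (((\lnot C \to B) \lor \lnot D) \lor E), \lnot (\lnot (E \lor \lnot B) \land B)):
        \lnot (((\lnot C \to B) \lor \lnot D) \lor E): α-rule — add \lnot ((\lnot C \to B) \lor \lnot D), \lnot E.
        \lnot ((\lnot C \to B) \lor \lnot D): α-rule — add \lnot (\lnot C \to B), \lnot \lnot D.
        \lnot (\lnot C \to B): α-rule — add \lnot C, \lnot B.
        \lnot (\lnot (E \lor \lnot B) \land B): β-rule — branch into \lnot \lnot (E \lor \lnot B)  //  \lnot B.
          branch 1.1.1 (add \lnot \lnot (E \lor \lnot B)):
            \lnot \lnot (E \lor \lnot B): β-rule — branch into E  //  \lnot B.
              branch 1.1.1.1 (add E):
                × closes — contains both E and \lnot E.
              branch 1.1.1.2 (add \lnot B):
                ○ open, literals {B=0, C=0, D=1, E=0}.
          branch 1.1.2 (add \lnot B):
            ○ open, literals {B=0, C=0, D=1, E=0}.
      branch 1.2 (add \lnot \lnot (((\lnot C \to B) \lor \lnot D) \lor E), (\lnot (E \lor \lnot B) \land B)):
        (\lnot (E \lor \lnot B) \land B): α-rule — add \lnot (E \lor \lnot B), B.
        \lnot (E \lor \lnot B): α-rule — add \lnot E, \lnot \lnot B.
        \lnot \lnot (((\lnot C \to B) \lor \lnot D) \lor E): β-rule — branch into ((\lnot C \to B) \lor \lnot D)  //  E.
          branch 1.2.1 (add ((\lnot C \to B) \lor \lnot D)):
            ((\lnot C \to B) \lor \lnot D): β-rule — branch into (\lnot C \to B)  //  \lnot D.
              branch 1.2.1.1 (add (\lnot C \to B)):
                (\lnot C \to B): β-rule — branch into \lnot \lnot C  //  B.
                  branch 1.2.1.1.1 (add \lnot \lnot C):
                    ○ open, literals {B=1, C=1, E=0}.
                  branch 1.2.1.1.2 (add B):
                    ○ open, literals {B=1, E=0}.
              branch 1.2.1.2 (add \lnot D):
                ○ open, literals {B=1, D=0, E=0}.
          branch 1.2.2 (add E):
            × closes — contains both E and \lnot E.
  branch 2 (add \lnot D):
    ○ open, literals {D=0}.
2 branches closed, 6 open.
An open branch gives a satisfying assignment: B=0, C=0, D=1, E=0.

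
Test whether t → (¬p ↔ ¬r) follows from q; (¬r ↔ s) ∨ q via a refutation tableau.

No

Initial set: {q; ((¬r ↔ s) ∨ q); ¬(t → (¬p ↔ ¬r))}.
¬(t → (¬p ↔ ¬r)): α-rule — add t, ¬(¬p ↔ ¬r).
((¬r ↔ s) ∨ q): β-rule — branch into (¬r ↔ s)  //  q.
  branch 1 (add (¬r ↔ s)):
    ¬(¬p ↔ ¬r): β-rule — branch into ¬p, ¬¬r  //  ¬¬p, ¬r.
      branch 1.1 (add ¬p, ¬¬r):
        (¬r ↔ s): β-rule — branch into ¬r, s  //  ¬¬r, ¬s.
          branch 1.1.1 (add ¬r, s):
            × closes — contains both r and ¬r.
          branch 1.1.2 (add ¬¬r, ¬s):
            ○ open, literals {p=0, q=1, r=1, s=0, t=1}.
      branch 1.2 (add ¬¬p, ¬r):
        (¬r ↔ s): β-rule — branch into ¬r, s  //  ¬¬r, ¬s.
          branch 1.2.1 (add ¬r, s):
            ○ open, literals {p=1, q=1, r=0, s=1, t=1}.
          branch 1.2.2 (add ¬¬r, ¬s):
            × closes — contains both r and ¬r.
  branch 2 (add q):
    ¬(¬p ↔ ¬r): β-rule — branch into ¬p, ¬¬r  //  ¬¬p, ¬r.
      branch 2.1 (add ¬p, ¬¬r):
        ○ open, literals {p=0, q=1, r=1, t=1}.
      branch 2.2 (add ¬¬p, ¬r):
        ○ open, literals {p=1, q=1, r=0, t=1}.
2 branches closed, 4 open.
An open branch gives a countermodel: p=0, q=1, r=1, s=0, t=1 (unmentioned atoms arbitrary); the premises hold there but the conclusion fails.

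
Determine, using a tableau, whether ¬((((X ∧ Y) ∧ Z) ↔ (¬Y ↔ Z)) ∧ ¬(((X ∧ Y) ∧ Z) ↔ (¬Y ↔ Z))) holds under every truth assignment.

Valid

Assume the negation and expand:
Initial set: {¬¬((((X ∧ Y) ∧ Z) ↔ (¬Y ↔ Z)) ∧ ¬(((X ∧ Y) ∧ Z) ↔ (¬Y ↔ Z)))}.
¬¬((((X ∧ Y) ∧ Z) ↔ (¬Y ↔ Z)) ∧ ¬(((X ∧ Y) ∧ Z) ↔ (¬Y ↔ Z))): α-rule — add (((X ∧ Y) ∧ Z) ↔ (¬Y ↔ Z)), ¬(((X ∧ Y) ∧ Z) ↔ (¬Y ↔ Z)).
(((X ∧ Y) ∧ Z) ↔ (¬Y ↔ Z)): β-rule — branch into ((X ∧ Y) ∧ Z), (¬Y ↔ Z)  //  ¬((X ∧ Y) ∧ Z), ¬(¬Y ↔ Z).
  branch 1 (add ((X ∧ Y) ∧ Z), (¬Y ↔ Z)):
    ((X ∧ Y) ∧ Z): α-rule — add (X ∧ Y), Z.
    (X ∧ Y): α-rule — add X, Y.
    ¬(((X ∧ Y) ∧ Z) ↔ (¬Y ↔ Z)): β-rule — branch into ((X ∧ Y) ∧ Z), ¬(¬Y ↔ Z)  //  ¬((X ∧ Y) ∧ Z), (¬Y ↔ Z).
      branch 1.1 (add ((X ∧ Y) ∧ Z), ¬(¬Y ↔ Z)):
        ((X ∧ Y) ∧ Z): α-rule — add (X ∧ Y), Z.
        (X ∧ Y): α-rule — add X, Y.
        (¬Y ↔ Z): β-rule — branch into ¬Y, Z  //  ¬¬Y, ¬Z.
          branch 1.1.1 (add ¬Y, Z):
            × closes — contains both Y and ¬Y.
          branch 1.1.2 (add ¬¬Y, ¬Z):
            × closes — contains both Z and ¬Z.
      branch 1.2 (add ¬((X ∧ Y) ∧ Z), (¬Y ↔ Z)):
        (¬Y ↔ Z): β-rule — branch into ¬Y, Z  //  ¬¬Y, ¬Z.
          branch 1.2.1 (add ¬Y, Z):
            × closes — contains both Y and ¬Y.
          branch 1.2.2 (add ¬¬Y, ¬Z):
            × closes — contains both Z and ¬Z.
  branch 2 (add ¬((X ∧ Y) ∧ Z), ¬(¬Y ↔ Z)):
    ¬(((X ∧ Y) ∧ Z) ↔ (¬Y ↔ Z)): β-rule — branch into ((X ∧ Y) ∧ Z), ¬(¬Y ↔ Z)  //  ¬((X ∧ Y) ∧ Z), (¬Y ↔ Z).
      branch 2.1 (add ((X ∧ Y) ∧ Z), ¬(¬Y ↔ Z)):
        ((X ∧ Y) ∧ Z): α-rule — add (X ∧ Y), Z.
        (X ∧ Y): α-rule — add X, Y.
        ¬((X ∧ Y) ∧ Z): β-rule — branch into ¬(X ∧ Y)  //  ¬Z.
          branch 2.1.1 (add ¬(X ∧ Y)):
            ¬(¬Y ↔ Z): β-rule — branch into ¬Y, ¬Z  //  ¬¬Y, Z.
              branch 2.1.1.1 (add ¬Y, ¬Z):
                × closes — contains both Y and ¬Y.
              branch 2.1.1.2 (add ¬¬Y, Z):
                ¬(¬Y ↔ Z): β-rule — branch into ¬Y, ¬Z  //  ¬¬Y, Z.
                  branch 2.1.1.2.1 (add ¬Y, ¬Z):
                    × closes — contains both Y and ¬Y.
                  branch 2.1.1.2.2 (add ¬¬Y, Z):
                    ¬(X ∧ Y): β-rule — branch into ¬X  //  ¬Y.
                      branch 2.1.1.2.2.1 (add ¬X):
                        × closes — contains both X and ¬X.
                      branch 2.1.1.2.2.2 (add ¬Y):
                        × closes — contains both Y and ¬Y.
          branch 2.1.2 (add ¬Z):
            × closes — contains both Z and ¬Z.
      branch 2.2 (add ¬((X ∧ Y) ∧ Z), (¬Y ↔ Z)):
        ¬((X ∧ Y) ∧ Z): β-rule — branch into ¬(X ∧ Y)  //  ¬Z.
          branch 2.2.1 (add ¬(X ∧ Y)):
            ¬(¬Y ↔ Z): β-rule — branch into ¬Y, ¬Z  //  ¬¬Y, Z.
              branch 2.2.1.1 (add ¬Y, ¬Z):
                ¬((X ∧ Y) ∧ Z): β-rule — branch into ¬(X ∧ Y)  //  ¬Z.
                  branch 2.2.1.1.1 (add ¬(X ∧ Y)):
                    (¬Y ↔ Z): β-rule — branch into ¬Y, Z  //  ¬¬Y, ¬Z.
                      branch 2.2.1.1.1.1 (add ¬Y, Z):
                        × closes — contains both Z and ¬Z.
                      branch 2.2.1.1.1.2 (add ¬¬Y, ¬Z):
                        × closes — contains both Y and ¬Y.
                  branch 2.2.1.1.2 (add ¬Z):
                    (¬Y ↔ Z): β-rule — branch into ¬Y, Z  //  ¬¬Y, ¬Z.
                      branch 2.2.1.1.2.1 (add ¬Y, Z):
                        × closes — contains both Z and ¬Z.
                      branch 2.2.1.1.2.2 (add ¬¬Y, ¬Z):
                        × closes — contains both Y and ¬Y.
              branch 2.2.1.2 (add ¬¬Y, Z):
                ¬((X ∧ Y) ∧ Z): β-rule — branch into ¬(X ∧ Y)  //  ¬Z.
                  branch 2.2.1.2.1 (add ¬(X ∧ Y)):
                    (¬Y ↔ Z): β-rule — branch into ¬Y, Z  //  ¬¬Y, ¬Z.
                      branch 2.2.1.2.1.1 (add ¬Y, Z):
                        × closes — contains both Y and ¬Y.
                      branch 2.2.1.2.1.2 (add ¬¬Y, ¬Z):
                        × closes — contains both Z and ¬Z.
                  branch 2.2.1.2.2 (add ¬Z):
                    × closes — contains both Z and ¬Z.
          branch 2.2.2 (add ¬Z):
            ¬(¬Y ↔ Z): β-rule — branch into ¬Y, ¬Z  //  ¬¬Y, Z.
              branch 2.2.2.1 (add ¬Y, ¬Z):
                ¬((X ∧ Y) ∧ Z): β-rule — branch into ¬(X ∧ Y)  //  ¬Z.
                  branch 2.2.2.1.1 (add ¬(X ∧ Y)):
                    (¬Y ↔ Z): β-rule — branch into ¬Y, Z  //  ¬¬Y, ¬Z.
                      branch 2.2.2.1.1.1 (add ¬Y, Z):
                        × closes — contains both Z and ¬Z.
                      branch 2.2.2.1.1.2 (add ¬¬Y, ¬Z):
                        × closes — contains both Y and ¬Y.
                  branch 2.2.2.1.2 (add ¬Z):
                    (¬Y ↔ Z): β-rule — branch into ¬Y, Z  //  ¬¬Y, ¬Z.
                      branch 2.2.2.1.2.1 (add ¬Y, Z):
                        × closes — contains both Z and ¬Z.
                      branch 2.2.2.1.2.2 (add ¬¬Y, ¬Z):
                        × closes — contains both Y and ¬Y.
              branch 2.2.2.2 (add ¬¬Y, Z):
                × closes — contains both Z and ¬Z.
All 21 branches close.
Every branch closed, so the negation is unsatisfiable and the formula is valid.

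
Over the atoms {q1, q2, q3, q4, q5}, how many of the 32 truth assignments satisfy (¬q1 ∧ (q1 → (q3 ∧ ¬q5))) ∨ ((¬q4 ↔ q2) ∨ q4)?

28

Initial set: {((¬q1 ∧ (q1 → (q3 ∧ ¬q5))) ∨ ((¬q4 ↔ q2) ∨ q4))}.
((¬q1 ∧ (q1 → (q3 ∧ ¬q5))) ∨ ((¬q4 ↔ q2) ∨ q4)): β-rule — branch into (¬q1 ∧ (q1 → (q3 ∧ ¬q5)))  //  ((¬q4 ↔ q2) ∨ q4).
  branch 1 (add (¬q1 ∧ (q1 → (q3 ∧ ¬q5)))):
    (¬q1 ∧ (q1 → (q3 ∧ ¬q5))): α-rule — add ¬q1, (q1 → (q3 ∧ ¬q5)).
    (q1 → (q3 ∧ ¬q5)): β-rule — branch into ¬q1  //  (q3 ∧ ¬q5).
      branch 1.1 (add ¬q1):
        ○ open, literals {q1=false}.
      branch 1.2 (add (q3 ∧ ¬q5)):
        (q3 ∧ ¬q5): α-rule — add q3, ¬q5.
        ○ open, literals {q1=false, q3=true, q5=false}.
  branch 2 (add ((¬q4 ↔ q2) ∨ q4)):
    ((¬q4 ↔ q2) ∨ q4): β-rule — branch into (¬q4 ↔ q2)  //  q4.
      branch 2.1 (add (¬q4 ↔ q2)):
        (¬q4 ↔ q2): β-rule — branch into ¬q4, q2  //  ¬¬q4, ¬q2.
          branch 2.1.1 (add ¬q4, q2):
            ○ open, literals {q2=true, q4=false}.
          branch 2.1.2 (add ¬¬q4, ¬q2):
            ○ open, literals {q2=false, q4=true}.
      branch 2.2 (add q4):
        ○ open, literals {q4=true}.
0 branches closed, 5 open.
Each open branch fixes some atoms; the unmentioned ones are free. Counting distinct full assignments: branch {q1=false} (q2, q3, q4, q5) contributes 16 new; branch {q1=false, q3=true, q5=false} (q2, q4) contributes 0 new; branch {q2=true, q4=false} (q1, q3, q5) contributes 4 new; branch {q2=false, q4=true} (q1, q3, q5) contributes 4 new; branch {q4=true} (q1, q2, q3, q5) contributes 4 new. Total: 28.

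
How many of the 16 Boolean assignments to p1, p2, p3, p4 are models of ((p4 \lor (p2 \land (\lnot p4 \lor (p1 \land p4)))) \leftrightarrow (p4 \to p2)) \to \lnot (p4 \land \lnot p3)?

14

Initial set: {(((p4 \lor (p2 \land (\lnot p4 \lor (p1 \land p4)))) \leftrightarrow (p4 \to p2)) \to \lnot (p4 \land \lnot p3))}.
(((p4 \lor (p2 \land (\lnot p4 \lor (p1 \land p4)))) \leftrightarrow (p4 \to p2)) \to \lnot (p4 \land \lnot p3)): β-rule — branch into \lnot ((p4 \lor (p2 \land (\lnot p4 \lor (p1 \land p4)))) \leftrightarrow (p4 \to p2))  //  \lnot (p4 \land \lnot p3).
  branch 1 (add \lnot ((p4 \lor (p2 \land (\lnot p4 \lor (p1 \land p4)))) \leftrightarrow (p4 \to p2))):
    \lnot ((p4 \lor (p2 \land (\lnot p4 \lor (p1 \land p4)))) \leftrightarrow (p4 \to p2)): β-rule — branch into (p4 \lor (p2 \land (\lnot p4 \lor (p1 \land p4)))), \lnot (p4 \to p2)  //  \lnot (p4 \lor (p2 \land (\lnot p4 \lor (p1 \land p4)))), (p4 \to p2).
      branch 1.1 (add (p4 \lor (p2 \land (\lnot p4 \lor (p1 \land p4)))), \lnot (p4 \to p2)):
        \lnot (p4 \to p2): α-rule — add p4, \lnot p2.
        (p4 \lor (p2 \land (\lnot p4 \lor (p1 \land p4)))): β-rule — branch into p4  //  (p2 \land (\lnot p4 \lor (p1 \land p4))).
          branch 1.1.1 (add p4):
            ○ open, literals {p2=F, p4=T}.
          branch 1.1.2 (add (p2 \land (\lnot p4 \lor (p1 \land p4)))):
            (p2 \land (\lnot p4 \lor (p1 \land p4))): α-rule — add p2, (\lnot p4 \lor (p1 \land p4)).
            × closes — contains both p2 and \lnot p2.
      branch 1.2 (add \lnot (p4 \lor (p2 \land (\lnot p4 \lor (p1 \land p4)))), (p4 \to p2)):
        \lnot (p4 \lor (p2 \land (\lnot p4 \lor (p1 \land p4)))): α-rule — add \lnot p4, \lnot (p2 \land (\lnot p4 \lor (p1 \land p4))).
        (p4 \to p2): β-rule — branch into \lnot p4  //  p2.
          branch 1.2.1 (add \lnot p4):
            \lnot (p2 \land (\lnot p4 \lor (p1 \land p4))): β-rule — branch into \lnot p2  //  \lnot (\lnot p4 \lor (p1 \land p4)).
              branch 1.2.1.1 (add \lnot p2):
                ○ open, literals {p2=F, p4=F}.
              branch 1.2.1.2 (add \lnot (\lnot p4 \lor (p1 \land p4))):
                \lnot (\lnot p4 \lor (p1 \land p4)): α-rule — add \lnot \lnot p4, \lnot (p1 \land p4).
                × closes — contains both p4 and \lnot p4.
          branch 1.2.2 (add p2):
            \lnot (p2 \land (\lnot p4 \lor (p1 \land p4))): β-rule — branch into \lnot p2  //  \lnot (\lnot p4 \lor (p1 \land p4)).
              branch 1.2.2.1 (add \lnot p2):
                × closes — contains both p2 and \lnot p2.
              branch 1.2.2.2 (add \lnot (\lnot p4 \lor (p1 \land p4))):
                \lnot (\lnot p4 \lor (p1 \land p4)): α-rule — add \lnot \lnot p4, \lnot (p1 \land p4).
                × closes — contains both p4 and \lnot p4.
  branch 2 (add \lnot (p4 \land \lnot p3)):
    \lnot (p4 \land \lnot p3): β-rule — branch into \lnot p4  //  \lnot \lnot p3.
      branch 2.1 (add \lnot p4):
        ○ open, literals {p4=F}.
      branch 2.2 (add \lnot \lnot p3):
        ○ open, literals {p3=T}.
4 branches closed, 4 open.
Each open branch fixes some atoms; the unmentioned ones are free. Counting distinct full assignments: branch {p2=F, p4=T} (p1, p3) contributes 4 new; branch {p2=F, p4=F} (p1, p3) contributes 4 new; branch {p4=F} (p1, p2, p3) contributes 4 new; branch {p3=T} (p1, p2, p4) contributes 2 new. Total: 14.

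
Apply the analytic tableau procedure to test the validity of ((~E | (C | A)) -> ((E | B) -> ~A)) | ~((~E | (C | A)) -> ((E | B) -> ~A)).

Assume the negation and expand:
Initial set: {~(((~E | (C | A)) -> ((E | B) -> ~A)) | ~((~E | (C | A)) -> ((E | B) -> ~A)))}.
~(((~E | (C | A)) -> ((E | B) -> ~A)) | ~((~E | (C | A)) -> ((E | B) -> ~A))): α-rule — add ~((~E | (C | A)) -> ((E | B) -> ~A)), ~~((~E | (C | A)) -> ((E | B) -> ~A)).
~((~E | (C | A)) -> ((E | B) -> ~A)): α-rule — add (~E | (C | A)), ~((E | B) -> ~A).
~((E | B) -> ~A): α-rule — add (E | B), ~~A.
~~((~E | (C | A)) -> ((E | B) -> ~A)): β-rule — branch into ~(~E | (C | A))  //  ((E | B) -> ~A).
  branch 1 (add ~(~E | (C | A))):
    ~(~E | (C | A)): α-rule — add ~~E, ~(C | A).
    ~(C | A): α-rule — add ~C, ~A.
    × closes — contains both A and ~A.
  branch 2 (add ((E | B) -> ~A)):
    (~E | (C | A)): β-rule — branch into ~E  //  (C | A).
      branch 2.1 (add ~E):
        (E | B): β-rule — branch into E  //  B.
          branch 2.1.1 (add E):
            × closes — contains both E and ~E.
          branch 2.1.2 (add B):
            ((E | B) -> ~A): β-rule — branch into ~(E | B)  //  ~A.
              branch 2.1.2.1 (add ~(E | B)):
                ~(E | B): α-rule — add ~E, ~B.
                × closes — contains both B and ~B.
              branch 2.1.2.2 (add ~A):
                × closes — contains both A and ~A.
      branch 2.2 (add (C | A)):
        (E | B): β-rule — branch into E  //  B.
          branch 2.2.1 (add E):
            ((E | B) -> ~A): β-rule — branch into ~(E | B)  //  ~A.
              branch 2.2.1.1 (add ~(E | B)):
                ~(E | B): α-rule — add ~E, ~B.
                × closes — contains both E and ~E.
              branch 2.2.1.2 (add ~A):
                × closes — contains both A and ~A.
          branch 2.2.2 (add B):
            ((E | B) -> ~A): β-rule — branch into ~(E | B)  //  ~A.
              branch 2.2.2.1 (add ~(E | B)):
                ~(E | B): α-rule — add ~E, ~B.
                × closes — contains both B and ~B.
              branch 2.2.2.2 (add ~A):
                × closes — contains both A and ~A.
All 8 branches close.
Every branch closed, so the negation is unsatisfiable and the formula is valid.

Valid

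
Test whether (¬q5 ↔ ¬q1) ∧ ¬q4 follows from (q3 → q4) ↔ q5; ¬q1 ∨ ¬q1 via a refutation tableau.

Initial set: {((q3 → q4) ↔ q5); (¬q1 ∨ ¬q1); ¬((¬q5 ↔ ¬q1) ∧ ¬q4)}.
((q3 → q4) ↔ q5): β-rule — branch into (q3 → q4), q5  //  ¬(q3 → q4), ¬q5.
  branch 1 (add (q3 → q4), q5):
    (¬q1 ∨ ¬q1): β-rule — branch into ¬q1  //  ¬q1.
      branch 1.1 (add ¬q1):
        ¬((¬q5 ↔ ¬q1) ∧ ¬q4): β-rule — branch into ¬(¬q5 ↔ ¬q1)  //  ¬¬q4.
          branch 1.1.1 (add ¬(¬q5 ↔ ¬q1)):
            (q3 → q4): β-rule — branch into ¬q3  //  q4.
              branch 1.1.1.1 (add ¬q3):
                ¬(¬q5 ↔ ¬q1): β-rule — branch into ¬q5, ¬¬q1  //  ¬¬q5, ¬q1.
                  branch 1.1.1.1.1 (add ¬q5, ¬¬q1):
                    × closes — contains both q5 and ¬q5.
                  branch 1.1.1.1.2 (add ¬¬q5, ¬q1):
                    ○ open, literals {q1=false, q3=false, q5=true}.
              branch 1.1.1.2 (add q4):
                ¬(¬q5 ↔ ¬q1): β-rule — branch into ¬q5, ¬¬q1  //  ¬¬q5, ¬q1.
                  branch 1.1.1.2.1 (add ¬q5, ¬¬q1):
                    × closes — contains both q5 and ¬q5.
                  branch 1.1.1.2.2 (add ¬¬q5, ¬q1):
                    ○ open, literals {q1=false, q4=true, q5=true}.
          branch 1.1.2 (add ¬¬q4):
            (q3 → q4): β-rule — branch into ¬q3  //  q4.
              branch 1.1.2.1 (add ¬q3):
                ○ open, literals {q1=false, q3=false, q4=true, q5=true}.
              branch 1.1.2.2 (add q4):
                ○ open, literals {q1=false, q4=true, q5=true}.
      branch 1.2 (add ¬q1):
        ¬((¬q5 ↔ ¬q1) ∧ ¬q4): β-rule — branch into ¬(¬q5 ↔ ¬q1)  //  ¬¬q4.
          branch 1.2.1 (add ¬(¬q5 ↔ ¬q1)):
            (q3 → q4): β-rule — branch into ¬q3  //  q4.
              branch 1.2.1.1 (add ¬q3):
                ¬(¬q5 ↔ ¬q1): β-rule — branch into ¬q5, ¬¬q1  //  ¬¬q5, ¬q1.
                  branch 1.2.1.1.1 (add ¬q5, ¬¬q1):
                    × closes — contains both q5 and ¬q5.
                  branch 1.2.1.1.2 (add ¬¬q5, ¬q1):
                    ○ open, literals {q1=false, q3=false, q5=true}.
              branch 1.2.1.2 (add q4):
                ¬(¬q5 ↔ ¬q1): β-rule — branch into ¬q5, ¬¬q1  //  ¬¬q5, ¬q1.
                  branch 1.2.1.2.1 (add ¬q5, ¬¬q1):
                    × closes — contains both q5 and ¬q5.
                  branch 1.2.1.2.2 (add ¬¬q5, ¬q1):
                    ○ open, literals {q1=false, q4=true, q5=true}.
          branch 1.2.2 (add ¬¬q4):
            (q3 → q4): β-rule — branch into ¬q3  //  q4.
              branch 1.2.2.1 (add ¬q3):
                ○ open, literals {q1=false, q3=false, q4=true, q5=true}.
              branch 1.2.2.2 (add q4):
                ○ open, literals {q1=false, q4=true, q5=true}.
  branch 2 (add ¬(q3 → q4), ¬q5):
    ¬(q3 → q4): α-rule — add q3, ¬q4.
    (¬q1 ∨ ¬q1): β-rule — branch into ¬q1  //  ¬q1.
      branch 2.1 (add ¬q1):
        ¬((¬q5 ↔ ¬q1) ∧ ¬q4): β-rule — branch into ¬(¬q5 ↔ ¬q1)  //  ¬¬q4.
          branch 2.1.1 (add ¬(¬q5 ↔ ¬q1)):
            ¬(¬q5 ↔ ¬q1): β-rule — branch into ¬q5, ¬¬q1  //  ¬¬q5, ¬q1.
              branch 2.1.1.1 (add ¬q5, ¬¬q1):
                × closes — contains both q1 and ¬q1.
              branch 2.1.1.2 (add ¬¬q5, ¬q1):
                × closes — contains both q5 and ¬q5.
          branch 2.1.2 (add ¬¬q4):
            × closes — contains both q4 and ¬q4.
      branch 2.2 (add ¬q1):
        ¬((¬q5 ↔ ¬q1) ∧ ¬q4): β-rule — branch into ¬(¬q5 ↔ ¬q1)  //  ¬¬q4.
          branch 2.2.1 (add ¬(¬q5 ↔ ¬q1)):
            ¬(¬q5 ↔ ¬q1): β-rule — branch into ¬q5, ¬¬q1  //  ¬¬q5, ¬q1.
              branch 2.2.1.1 (add ¬q5, ¬¬q1):
                × closes — contains both q1 and ¬q1.
              branch 2.2.1.2 (add ¬¬q5, ¬q1):
                × closes — contains both q5 and ¬q5.
          branch 2.2.2 (add ¬¬q4):
            × closes — contains both q4 and ¬q4.
10 branches closed, 8 open.
An open branch gives a countermodel: q1=false, q3=false, q5=true (unmentioned atoms arbitrary); the premises hold there but the conclusion fails.

No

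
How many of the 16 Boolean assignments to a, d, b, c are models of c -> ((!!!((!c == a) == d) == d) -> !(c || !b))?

12

Initial set: {(c -> ((!!!((!c == a) == d) == d) -> !(c || !b)))}.
(c -> ((!!!((!c == a) == d) == d) -> !(c || !b))): β-rule — branch into !c  //  ((!!!((!c == a) == d) == d) -> !(c || !b)).
  branch 1 (add !c):
    ○ open, literals {c=F}.
  branch 2 (add ((!!!((!c == a) == d) == d) -> !(c || !b))):
    ((!!!((!c == a) == d) == d) -> !(c || !b)): β-rule — branch into !(!!!((!c == a) == d) == d)  //  !(c || !b).
      branch 2.1 (add !(!!!((!c == a) == d) == d)):
        !(!!!((!c == a) == d) == d): β-rule — branch into !!!((!c == a) == d), !d  //  !!!!((!c == a) == d), d.
          branch 2.1.1 (add !!!((!c == a) == d), !d):
            !!!((!c == a) == d): drop double negation, giving !((!c == a) == d).
            !((!c == a) == d): β-rule — branch into (!c == a), !d  //  !(!c == a), d.
              branch 2.1.1.1 (add (!c == a), !d):
                (!c == a): β-rule — branch into !c, a  //  !!c, !a.
                  branch 2.1.1.1.1 (add !c, a):
                    ○ open, literals {a=T, c=F, d=F}.
                  branch 2.1.1.1.2 (add !!c, !a):
                    ○ open, literals {a=F, c=T, d=F}.
              branch 2.1.1.2 (add !(!c == a), d):
                × closes — contains both d and !d.
          branch 2.1.2 (add !!!!((!c == a) == d), d):
            !!!!((!c == a) == d): drop double negation, giving !!((!c == a) == d).
            !!((!c == a) == d): β-rule — branch into (!c == a), d  //  !(!c == a), !d.
              branch 2.1.2.1 (add (!c == a), d):
                (!c == a): β-rule — branch into !c, a  //  !!c, !a.
                  branch 2.1.2.1.1 (add !c, a):
                    ○ open, literals {a=T, c=F, d=T}.
                  branch 2.1.2.1.2 (add !!c, !a):
                    ○ open, literals {a=F, c=T, d=T}.
              branch 2.1.2.2 (add !(!c == a), !d):
                × closes — contains both d and !d.
      branch 2.2 (add !(c || !b)):
        !(c || !b): α-rule — add !c, !!b.
        ○ open, literals {b=T, c=F}.
2 branches closed, 6 open.
Each open branch fixes some atoms; the unmentioned ones are free. Counting distinct full assignments: branch {c=F} (a, d, b) contributes 8 new; branch {a=T, c=F, d=F} (b) contributes 0 new; branch {a=F, c=T, d=F} (b) contributes 2 new; branch {a=T, c=F, d=T} (b) contributes 0 new; branch {a=F, c=T, d=T} (b) contributes 2 new; branch {b=T, c=F} (a, d) contributes 0 new. Total: 12.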